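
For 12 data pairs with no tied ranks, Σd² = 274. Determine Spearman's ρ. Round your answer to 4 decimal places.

0.0420

ρ = 1 − 6Σd² / [n(n²−1)] = 1 − 6×274 / (12×143)
  = 1 − 1644/1716 = 1 − 0.95804 ≈ 0.0420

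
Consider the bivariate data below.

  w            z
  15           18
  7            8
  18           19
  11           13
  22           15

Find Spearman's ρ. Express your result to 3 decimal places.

Rank w: 3, 1, 4, 2, 5
Rank z: 4, 1, 5, 2, 3
d = rank(w) − rank(z): -1, 0, -1, 0, 2; Σd² = 6
ρ = 1 − 6Σd² / [n(n²−1)] = 1 − 6×6 / (5×24) = 1 − 36/120 ≈ 0.700

0.700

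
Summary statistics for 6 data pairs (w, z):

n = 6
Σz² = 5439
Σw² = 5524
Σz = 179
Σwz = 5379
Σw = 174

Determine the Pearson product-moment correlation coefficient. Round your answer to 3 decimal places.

r = (nΣwz − ΣwΣz) / √[(nΣw² − (Σw)²)(nΣz² − (Σz)²)]
Numerator: 6×5379 − 174×179 = 1128
Denominator: √[(33144 − 30276)(32634 − 32041)] = √[2868 × 593] = 1304.1181
r = 1128 / 1304.1181 ≈ 0.865

0.865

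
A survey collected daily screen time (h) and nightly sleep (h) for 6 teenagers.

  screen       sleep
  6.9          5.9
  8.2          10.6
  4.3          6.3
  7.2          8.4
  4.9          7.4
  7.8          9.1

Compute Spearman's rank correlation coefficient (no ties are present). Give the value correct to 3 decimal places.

Rank screen: 3, 6, 1, 4, 2, 5
Rank sleep: 1, 6, 2, 4, 3, 5
d = rank(screen) − rank(sleep): 2, 0, -1, 0, -1, 0; Σd² = 6
ρ = 1 − 6Σd² / [n(n²−1)] = 1 − 6×6 / (6×35) = 1 − 36/210 ≈ 0.829

0.829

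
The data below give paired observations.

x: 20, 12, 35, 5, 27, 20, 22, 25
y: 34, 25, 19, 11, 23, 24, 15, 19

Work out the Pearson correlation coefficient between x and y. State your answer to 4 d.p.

0.1753

n = 8, Σx = 166, Σy = 170, Σx² = 4032, Σy² = 3954, Σxy = 3606
nΣxy − ΣxΣy = 28848 − 28220 = 628
nΣx² − (Σx)² = 32256 − 27556 = 4700; nΣy² − (Σy)² = 31632 − 28900 = 2732
r = 628 / √(4700 × 2732) = 628 / 3583.3504 ≈ 0.1753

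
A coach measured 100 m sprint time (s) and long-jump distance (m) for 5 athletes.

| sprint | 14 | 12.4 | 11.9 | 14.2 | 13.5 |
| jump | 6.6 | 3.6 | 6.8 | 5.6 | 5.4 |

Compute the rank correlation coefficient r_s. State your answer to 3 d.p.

-0.100

Rank sprint: 4, 2, 1, 5, 3
Rank jump: 4, 1, 5, 3, 2
d = rank(sprint) − rank(jump): 0, 1, -4, 2, 1; Σd² = 22
ρ = 1 − 6Σd² / [n(n²−1)] = 1 − 6×22 / (5×24) = 1 − 132/120 ≈ -0.100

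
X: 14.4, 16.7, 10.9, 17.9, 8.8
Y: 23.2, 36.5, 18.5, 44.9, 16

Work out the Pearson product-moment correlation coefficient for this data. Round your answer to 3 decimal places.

n = 5, ΣX = 68.7, ΣY = 139.1, ΣX² = 1002.91, ΣY² = 4484.75, ΣXY = 2089.79
nΣXY − ΣXΣY = 10448.95 − 9556.17 = 892.78
nΣX² − (ΣX)² = 5014.55 − 4719.69 = 294.86; nΣY² − (ΣY)² = 22423.75 − 19348.81 = 3074.94
r = 892.78 / √(294.86 × 3074.94) = 892.78 / 952.1958 ≈ 0.938

0.938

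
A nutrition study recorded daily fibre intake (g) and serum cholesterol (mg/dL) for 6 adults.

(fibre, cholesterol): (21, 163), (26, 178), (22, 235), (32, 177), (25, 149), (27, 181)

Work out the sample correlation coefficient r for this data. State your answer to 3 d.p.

n = 6, Σx = 153, Σy = 1083, Σx² = 3979, Σy² = 199769, Σxy = 27497
nΣxy − ΣxΣy = 164982 − 165699 = -717
nΣx² − (Σx)² = 23874 − 23409 = 465; nΣy² − (Σy)² = 1198614 − 1172889 = 25725
r = -717 / √(465 × 25725) = -717 / 3458.6305 ≈ -0.207

-0.207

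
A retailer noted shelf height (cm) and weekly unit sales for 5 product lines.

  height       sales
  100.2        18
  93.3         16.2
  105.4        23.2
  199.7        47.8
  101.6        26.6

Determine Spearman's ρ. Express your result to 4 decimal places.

Rank height: 2, 1, 4, 5, 3
Rank sales: 2, 1, 3, 5, 4
d = rank(height) − rank(sales): 0, 0, 1, 0, -1; Σd² = 2
ρ = 1 − 6Σd² / [n(n²−1)] = 1 − 6×2 / (5×24) = 1 − 12/120 ≈ 0.9000

0.9000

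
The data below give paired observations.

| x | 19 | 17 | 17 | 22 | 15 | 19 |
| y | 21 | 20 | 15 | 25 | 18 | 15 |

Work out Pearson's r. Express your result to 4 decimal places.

0.6062

n = 6, Σx = 109, Σy = 114, Σx² = 2009, Σy² = 2240, Σxy = 2099
nΣxy − ΣxΣy = 12594 − 12426 = 168
nΣx² − (Σx)² = 12054 − 11881 = 173; nΣy² − (Σy)² = 13440 − 12996 = 444
r = 168 / √(173 × 444) = 168 / 277.1498 ≈ 0.6062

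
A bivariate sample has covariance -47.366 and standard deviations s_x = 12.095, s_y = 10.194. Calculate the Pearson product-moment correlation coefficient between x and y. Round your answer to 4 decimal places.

r = Cov(x,y) / (s_x · s_y) = -47.366 / (12.095 × 10.194)
  = -47.366 / 123.2964 ≈ -0.3842

-0.3842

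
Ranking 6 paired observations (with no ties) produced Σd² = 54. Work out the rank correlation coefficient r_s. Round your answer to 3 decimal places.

-0.543

ρ = 1 − 6Σd² / [n(n²−1)] = 1 − 6×54 / (6×35)
  = 1 − 324/210 = 1 − 1.5429 ≈ -0.543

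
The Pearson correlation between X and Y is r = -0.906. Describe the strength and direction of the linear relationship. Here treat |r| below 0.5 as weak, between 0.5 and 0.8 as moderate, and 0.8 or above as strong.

r = -0.906 < 0 so the relationship is negative.
|r| = 0.906, which falls in the strong range.

strong negative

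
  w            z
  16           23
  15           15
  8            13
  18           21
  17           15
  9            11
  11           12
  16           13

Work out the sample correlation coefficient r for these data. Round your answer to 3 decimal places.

0.666

n = 8, Σw = 110, Σz = 123, Σw² = 1616, Σz² = 2023, Σwz = 1769
nΣwz − ΣwΣz = 14152 − 13530 = 622
nΣw² − (Σw)² = 12928 − 12100 = 828; nΣz² − (Σz)² = 16184 − 15129 = 1055
r = 622 / √(828 × 1055) = 622 / 934.6336 ≈ 0.666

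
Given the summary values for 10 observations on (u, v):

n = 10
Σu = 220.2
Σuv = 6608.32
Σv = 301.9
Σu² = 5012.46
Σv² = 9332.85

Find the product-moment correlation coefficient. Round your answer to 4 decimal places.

r = (nΣuv − ΣuΣv) / √[(nΣu² − (Σu)²)(nΣv² − (Σv)²)]
Numerator: 10×6608.32 − 220.2×301.9 = -395.18
Denominator: √[(50124.6 − 48488.04)(93328.5 − 91143.61)] = √[1636.56 × 2184.89] = 1890.9531
r = -395.18 / 1890.9531 ≈ -0.2090

-0.2090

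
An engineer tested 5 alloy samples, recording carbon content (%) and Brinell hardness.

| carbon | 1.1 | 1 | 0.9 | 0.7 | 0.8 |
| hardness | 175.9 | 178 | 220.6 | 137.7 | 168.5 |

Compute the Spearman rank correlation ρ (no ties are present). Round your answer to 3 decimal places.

Rank carbon: 5, 4, 3, 1, 2
Rank hardness: 3, 4, 5, 1, 2
d = rank(carbon) − rank(hardness): 2, 0, -2, 0, 0; Σd² = 8
ρ = 1 − 6Σd² / [n(n²−1)] = 1 − 6×8 / (5×24) = 1 − 48/120 ≈ 0.600

0.600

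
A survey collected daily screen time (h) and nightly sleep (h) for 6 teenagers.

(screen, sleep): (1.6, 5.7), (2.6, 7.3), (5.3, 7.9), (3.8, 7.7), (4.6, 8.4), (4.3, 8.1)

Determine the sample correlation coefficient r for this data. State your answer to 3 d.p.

0.884

n = 6, Σx = 22.2, Σy = 45.1, Σx² = 91.5, Σy² = 343.65, Σxy = 172.7
nΣxy − ΣxΣy = 1036.2 − 1001.22 = 34.98
nΣx² − (Σx)² = 549 − 492.84 = 56.16; nΣy² − (Σy)² = 2061.9 − 2034.01 = 27.89
r = 34.98 / √(56.16 × 27.89) = 34.98 / 39.5765 ≈ 0.884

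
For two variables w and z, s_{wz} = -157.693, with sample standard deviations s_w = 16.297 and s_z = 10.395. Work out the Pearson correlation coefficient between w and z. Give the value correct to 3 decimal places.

-0.931

r = Cov(w,z) / (s_w · s_z) = -157.693 / (16.297 × 10.395)
  = -157.693 / 169.4073 ≈ -0.931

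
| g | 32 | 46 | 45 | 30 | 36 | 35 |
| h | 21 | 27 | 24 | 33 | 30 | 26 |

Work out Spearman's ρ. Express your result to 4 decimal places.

-0.1429

Rank g: 2, 6, 5, 1, 4, 3
Rank h: 1, 4, 2, 6, 5, 3
d = rank(g) − rank(h): 1, 2, 3, -5, -1, 0; Σd² = 40
ρ = 1 − 6Σd² / [n(n²−1)] = 1 − 6×40 / (6×35) = 1 − 240/210 ≈ -0.1429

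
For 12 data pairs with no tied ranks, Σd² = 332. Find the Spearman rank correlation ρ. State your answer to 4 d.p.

-0.1608

ρ = 1 − 6Σd² / [n(n²−1)] = 1 − 6×332 / (12×143)
  = 1 − 1992/1716 = 1 − 1.16084 ≈ -0.1608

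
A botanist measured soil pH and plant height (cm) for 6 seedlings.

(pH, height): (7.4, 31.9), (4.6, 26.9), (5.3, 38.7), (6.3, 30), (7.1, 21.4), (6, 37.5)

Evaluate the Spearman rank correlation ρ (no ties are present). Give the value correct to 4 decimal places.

Rank pH: 6, 1, 2, 4, 5, 3
Rank height: 4, 2, 6, 3, 1, 5
d = rank(pH) − rank(height): 2, -1, -4, 1, 4, -2; Σd² = 42
ρ = 1 − 6Σd² / [n(n²−1)] = 1 − 6×42 / (6×35) = 1 − 252/210 ≈ -0.2000

-0.2000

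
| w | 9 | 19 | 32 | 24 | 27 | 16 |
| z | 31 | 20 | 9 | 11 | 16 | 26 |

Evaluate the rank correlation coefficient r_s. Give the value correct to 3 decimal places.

Rank w: 1, 3, 6, 4, 5, 2
Rank z: 6, 4, 1, 2, 3, 5
d = rank(w) − rank(z): -5, -1, 5, 2, 2, -3; Σd² = 68
ρ = 1 − 6Σd² / [n(n²−1)] = 1 − 6×68 / (6×35) = 1 − 408/210 ≈ -0.943

-0.943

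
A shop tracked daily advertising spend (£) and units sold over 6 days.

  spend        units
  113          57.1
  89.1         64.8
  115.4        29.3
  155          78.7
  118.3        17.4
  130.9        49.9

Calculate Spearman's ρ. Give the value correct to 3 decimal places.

0.029

Rank spend: 2, 1, 3, 6, 4, 5
Rank units: 4, 5, 2, 6, 1, 3
d = rank(spend) − rank(units): -2, -4, 1, 0, 3, 2; Σd² = 34
ρ = 1 − 6Σd² / [n(n²−1)] = 1 − 6×34 / (6×35) = 1 − 204/210 ≈ 0.029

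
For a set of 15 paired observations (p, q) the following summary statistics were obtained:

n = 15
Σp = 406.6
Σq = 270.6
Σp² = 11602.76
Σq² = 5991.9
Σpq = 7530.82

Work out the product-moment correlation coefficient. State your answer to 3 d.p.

0.244

r = (nΣpq − ΣpΣq) / √[(nΣp² − (Σp)²)(nΣq² − (Σq)²)]
Numerator: 15×7530.82 − 406.6×270.6 = 2936.34
Denominator: √[(174041.4 − 165323.56)(89878.5 − 73224.36)] = √[8717.84 × 16654.14] = 12049.4036
r = 2936.34 / 12049.4036 ≈ 0.244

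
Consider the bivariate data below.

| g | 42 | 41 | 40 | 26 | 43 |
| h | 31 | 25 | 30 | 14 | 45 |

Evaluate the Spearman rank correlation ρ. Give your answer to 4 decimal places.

Rank g: 4, 3, 2, 1, 5
Rank h: 4, 2, 3, 1, 5
d = rank(g) − rank(h): 0, 1, -1, 0, 0; Σd² = 2
ρ = 1 − 6Σd² / [n(n²−1)] = 1 − 6×2 / (5×24) = 1 − 12/120 ≈ 0.9000

0.9000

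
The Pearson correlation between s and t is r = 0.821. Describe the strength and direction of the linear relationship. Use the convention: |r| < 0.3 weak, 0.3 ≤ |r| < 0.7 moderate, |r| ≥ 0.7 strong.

strong positive

r = 0.821 > 0 so the relationship is positive.
|r| = 0.821, which falls in the strong range.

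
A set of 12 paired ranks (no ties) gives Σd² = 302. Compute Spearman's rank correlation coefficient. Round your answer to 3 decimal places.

-0.056

ρ = 1 − 6Σd² / [n(n²−1)] = 1 − 6×302 / (12×143)
  = 1 − 1812/1716 = 1 − 1.0559 ≈ -0.056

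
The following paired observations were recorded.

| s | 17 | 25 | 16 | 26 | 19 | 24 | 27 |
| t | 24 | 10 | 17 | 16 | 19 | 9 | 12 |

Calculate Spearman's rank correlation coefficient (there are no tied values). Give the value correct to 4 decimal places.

Rank s: 2, 5, 1, 6, 3, 4, 7
Rank t: 7, 2, 5, 4, 6, 1, 3
d = rank(s) − rank(t): -5, 3, -4, 2, -3, 3, 4; Σd² = 88
ρ = 1 − 6Σd² / [n(n²−1)] = 1 − 6×88 / (7×48) = 1 − 528/336 ≈ -0.5714

-0.5714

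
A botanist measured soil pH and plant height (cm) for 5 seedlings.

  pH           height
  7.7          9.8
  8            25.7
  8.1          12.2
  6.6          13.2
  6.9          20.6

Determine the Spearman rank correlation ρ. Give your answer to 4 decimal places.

-0.1000

Rank pH: 3, 4, 5, 1, 2
Rank height: 1, 5, 2, 3, 4
d = rank(pH) − rank(height): 2, -1, 3, -2, -2; Σd² = 22
ρ = 1 − 6Σd² / [n(n²−1)] = 1 − 6×22 / (5×24) = 1 − 132/120 ≈ -0.1000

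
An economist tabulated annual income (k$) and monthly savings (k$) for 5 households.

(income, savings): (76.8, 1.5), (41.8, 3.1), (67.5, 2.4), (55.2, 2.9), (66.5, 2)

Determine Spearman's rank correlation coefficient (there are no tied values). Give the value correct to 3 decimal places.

Rank income: 5, 1, 4, 2, 3
Rank savings: 1, 5, 3, 4, 2
d = rank(income) − rank(savings): 4, -4, 1, -2, 1; Σd² = 38
ρ = 1 − 6Σd² / [n(n²−1)] = 1 − 6×38 / (5×24) = 1 − 228/120 ≈ -0.900

-0.900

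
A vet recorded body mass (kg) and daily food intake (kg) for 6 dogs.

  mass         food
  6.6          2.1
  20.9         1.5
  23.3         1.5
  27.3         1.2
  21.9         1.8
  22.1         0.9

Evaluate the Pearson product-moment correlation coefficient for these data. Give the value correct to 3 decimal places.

n = 6, Σx = 122.1, Σy = 9, Σx² = 2736.57, Σy² = 14.4, Σxy = 172.23
nΣxy − ΣxΣy = 1033.38 − 1098.9 = -65.52
nΣx² − (Σx)² = 16419.42 − 14908.41 = 1511.01; nΣy² − (Σy)² = 86.4 − 81 = 5.4
r = -65.52 / √(1511.01 × 5.4) = -65.52 / 90.3297 ≈ -0.725

-0.725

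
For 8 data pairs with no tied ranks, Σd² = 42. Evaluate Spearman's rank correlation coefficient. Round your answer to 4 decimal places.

ρ = 1 − 6Σd² / [n(n²−1)] = 1 − 6×42 / (8×63)
  = 1 − 252/504 = 1 − 0.50000 ≈ 0.5000

0.5000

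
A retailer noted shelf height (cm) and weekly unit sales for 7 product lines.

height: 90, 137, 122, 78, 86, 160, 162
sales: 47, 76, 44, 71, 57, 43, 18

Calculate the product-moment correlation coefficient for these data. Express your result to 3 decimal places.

-0.538

n = 7, Σx = 835, Σy = 356, Σx² = 107077, Σy² = 20384, Σxy = 40246
nΣxy − ΣxΣy = 281722 − 297260 = -15538
nΣx² − (Σx)² = 749539 − 697225 = 52314; nΣy² − (Σy)² = 142688 − 126736 = 15952
r = -15538 / √(52314 × 15952) = -15538 / 28887.9374 ≈ -0.538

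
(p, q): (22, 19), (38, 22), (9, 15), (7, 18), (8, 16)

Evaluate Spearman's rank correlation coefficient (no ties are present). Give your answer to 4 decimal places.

Rank p: 4, 5, 3, 1, 2
Rank q: 4, 5, 1, 3, 2
d = rank(p) − rank(q): 0, 0, 2, -2, 0; Σd² = 8
ρ = 1 − 6Σd² / [n(n²−1)] = 1 − 6×8 / (5×24) = 1 − 48/120 ≈ 0.6000

0.6000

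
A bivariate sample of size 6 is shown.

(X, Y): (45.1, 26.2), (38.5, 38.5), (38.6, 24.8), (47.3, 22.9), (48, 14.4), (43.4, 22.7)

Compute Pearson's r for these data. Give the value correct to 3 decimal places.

-0.739

n = 6, ΣX = 260.9, ΣY = 149.5, ΣX² = 11431.07, ΣY² = 4030.79, ΣXY = 6380.7
nΣXY − ΣXΣY = 38284.2 − 39004.55 = -720.35
nΣX² − (ΣX)² = 68586.42 − 68068.81 = 517.61; nΣY² − (ΣY)² = 24184.74 − 22350.25 = 1834.49
r = -720.35 / √(517.61 × 1834.49) = -720.35 / 974.4488 ≈ -0.739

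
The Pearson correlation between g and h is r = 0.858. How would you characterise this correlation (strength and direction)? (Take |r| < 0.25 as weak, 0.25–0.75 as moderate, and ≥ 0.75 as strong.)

strong positive

r = 0.858 > 0 so the relationship is positive.
|r| = 0.858, which falls in the strong range.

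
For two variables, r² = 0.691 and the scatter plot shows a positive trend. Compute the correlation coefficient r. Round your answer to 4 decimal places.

|r| = √0.691 = 0.8313
The association is positive, so r = 0.8313.

0.8313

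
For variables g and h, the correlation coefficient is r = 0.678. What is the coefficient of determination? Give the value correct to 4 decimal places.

0.4597

r² = (0.678)² = 0.4597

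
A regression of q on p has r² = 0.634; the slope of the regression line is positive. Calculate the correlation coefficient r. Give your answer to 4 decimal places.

0.7962

|r| = √0.634 = 0.7962
The association is positive, so r = 0.7962.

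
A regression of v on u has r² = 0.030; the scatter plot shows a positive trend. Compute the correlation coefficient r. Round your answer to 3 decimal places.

0.173

|r| = √0.030 = 0.173
The association is positive, so r = 0.173.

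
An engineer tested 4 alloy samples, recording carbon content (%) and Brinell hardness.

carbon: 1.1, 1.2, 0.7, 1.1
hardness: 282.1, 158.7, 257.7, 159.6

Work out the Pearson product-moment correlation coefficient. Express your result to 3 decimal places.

n = 4, Σx = 4.1, Σy = 858.1, Σx² = 4.35, Σy² = 196647.55, Σxy = 856.7
nΣxy − ΣxΣy = 3426.8 − 3518.21 = -91.41
nΣx² − (Σx)² = 17.4 − 16.81 = 0.59; nΣy² − (Σy)² = 786590.2 − 736335.61 = 50254.59
r = -91.41 / √(0.59 × 50254.59) = -91.41 / 172.1924 ≈ -0.531

-0.531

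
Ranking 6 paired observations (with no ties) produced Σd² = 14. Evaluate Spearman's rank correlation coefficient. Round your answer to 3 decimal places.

0.600

ρ = 1 − 6Σd² / [n(n²−1)] = 1 − 6×14 / (6×35)
  = 1 − 84/210 = 1 − 0.4000 ≈ 0.600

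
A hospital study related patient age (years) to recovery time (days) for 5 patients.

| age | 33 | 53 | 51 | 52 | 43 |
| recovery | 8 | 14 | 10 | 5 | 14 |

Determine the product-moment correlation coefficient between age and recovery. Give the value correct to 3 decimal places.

n = 5, Σx = 232, Σy = 51, Σx² = 11052, Σy² = 581, Σxy = 2378
nΣxy − ΣxΣy = 11890 − 11832 = 58
nΣx² − (Σx)² = 55260 − 53824 = 1436; nΣy² − (Σy)² = 2905 − 2601 = 304
r = 58 / √(1436 × 304) = 58 / 660.7148 ≈ 0.088

0.088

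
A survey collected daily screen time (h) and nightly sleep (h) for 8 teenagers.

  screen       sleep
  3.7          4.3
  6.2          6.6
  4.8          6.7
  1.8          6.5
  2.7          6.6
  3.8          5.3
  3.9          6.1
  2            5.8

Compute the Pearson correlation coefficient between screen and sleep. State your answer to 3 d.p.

0.117

n = 8, Σx = 28.9, Σy = 47.9, Σx² = 119.35, Σy² = 291.69, Σxy = 174.04
nΣxy − ΣxΣy = 1392.32 − 1384.31 = 8.01
nΣx² − (Σx)² = 954.8 − 835.21 = 119.59; nΣy² − (Σy)² = 2333.52 − 2294.41 = 39.11
r = 8.01 / √(119.59 × 39.11) = 8.01 / 68.3898 ≈ 0.117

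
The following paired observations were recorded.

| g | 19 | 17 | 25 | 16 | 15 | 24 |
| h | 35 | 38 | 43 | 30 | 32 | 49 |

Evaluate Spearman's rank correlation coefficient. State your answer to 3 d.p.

0.829

Rank g: 4, 3, 6, 2, 1, 5
Rank h: 3, 4, 5, 1, 2, 6
d = rank(g) − rank(h): 1, -1, 1, 1, -1, -1; Σd² = 6
ρ = 1 − 6Σd² / [n(n²−1)] = 1 − 6×6 / (6×35) = 1 − 36/210 ≈ 0.829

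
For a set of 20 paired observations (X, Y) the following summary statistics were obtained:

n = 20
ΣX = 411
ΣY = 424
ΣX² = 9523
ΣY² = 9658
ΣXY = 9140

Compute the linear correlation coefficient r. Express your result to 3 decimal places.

r = (nΣXY − ΣXΣY) / √[(nΣX² − (ΣX)²)(nΣY² − (ΣY)²)]
Numerator: 20×9140 − 411×424 = 8536
Denominator: √[(190460 − 168921)(193160 − 179776)] = √[21539 × 13384] = 16978.7507
r = 8536 / 16978.7507 ≈ 0.503

0.503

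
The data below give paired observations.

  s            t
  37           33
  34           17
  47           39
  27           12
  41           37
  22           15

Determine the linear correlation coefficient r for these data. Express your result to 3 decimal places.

0.901

n = 6, Σs = 208, Σt = 153, Σs² = 7628, Σt² = 4637, Σst = 5803
nΣst − ΣsΣt = 34818 − 31824 = 2994
nΣs² − (Σs)² = 45768 − 43264 = 2504; nΣt² − (Σt)² = 27822 − 23409 = 4413
r = 2994 / √(2504 × 4413) = 2994 / 3324.1769 ≈ 0.901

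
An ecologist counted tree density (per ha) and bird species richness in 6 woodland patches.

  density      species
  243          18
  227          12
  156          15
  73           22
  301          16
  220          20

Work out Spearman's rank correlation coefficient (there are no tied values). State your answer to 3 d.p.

-0.371

Rank density: 5, 4, 2, 1, 6, 3
Rank species: 4, 1, 2, 6, 3, 5
d = rank(density) − rank(species): 1, 3, 0, -5, 3, -2; Σd² = 48
ρ = 1 − 6Σd² / [n(n²−1)] = 1 − 6×48 / (6×35) = 1 − 288/210 ≈ -0.371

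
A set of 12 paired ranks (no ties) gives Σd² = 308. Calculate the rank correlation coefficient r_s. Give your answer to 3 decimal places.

ρ = 1 − 6Σd² / [n(n²−1)] = 1 − 6×308 / (12×143)
  = 1 − 1848/1716 = 1 − 1.0769 ≈ -0.077

-0.077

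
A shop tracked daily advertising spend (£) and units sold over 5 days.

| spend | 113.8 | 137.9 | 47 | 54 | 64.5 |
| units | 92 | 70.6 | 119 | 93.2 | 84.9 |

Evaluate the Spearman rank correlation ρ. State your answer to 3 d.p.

-0.900

Rank spend: 4, 5, 1, 2, 3
Rank units: 3, 1, 5, 4, 2
d = rank(spend) − rank(units): 1, 4, -4, -2, 1; Σd² = 38
ρ = 1 − 6Σd² / [n(n²−1)] = 1 − 6×38 / (5×24) = 1 − 228/120 ≈ -0.900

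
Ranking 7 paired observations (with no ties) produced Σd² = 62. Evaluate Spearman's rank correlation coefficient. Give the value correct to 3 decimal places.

-0.107

ρ = 1 − 6Σd² / [n(n²−1)] = 1 − 6×62 / (7×48)
  = 1 − 372/336 = 1 − 1.1071 ≈ -0.107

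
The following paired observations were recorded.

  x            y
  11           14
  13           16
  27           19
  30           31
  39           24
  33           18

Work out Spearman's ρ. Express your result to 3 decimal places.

0.714

Rank x: 1, 2, 3, 4, 6, 5
Rank y: 1, 2, 4, 6, 5, 3
d = rank(x) − rank(y): 0, 0, -1, -2, 1, 2; Σd² = 10
ρ = 1 − 6Σd² / [n(n²−1)] = 1 − 6×10 / (6×35) = 1 − 60/210 ≈ 0.714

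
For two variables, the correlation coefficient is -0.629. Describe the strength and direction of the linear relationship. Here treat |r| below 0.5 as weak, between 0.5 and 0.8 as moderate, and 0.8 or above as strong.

moderate negative

r = -0.629 < 0 so the relationship is negative.
|r| = 0.629, which falls in the moderate range.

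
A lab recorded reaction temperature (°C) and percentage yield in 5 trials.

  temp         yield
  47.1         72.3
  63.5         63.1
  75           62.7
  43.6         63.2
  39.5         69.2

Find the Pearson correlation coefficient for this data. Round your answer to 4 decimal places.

n = 5, Σx = 268.7, Σy = 330.5, Σx² = 15336.87, Σy² = 21923.07, Σxy = 17603.6
nΣxy − ΣxΣy = 88018 − 88805.35 = -787.35
nΣx² − (Σx)² = 76684.35 − 72199.69 = 4484.66; nΣy² − (Σy)² = 109615.35 − 109230.25 = 385.1
r = -787.35 / √(4484.66 × 385.1) = -787.35 / 1314.1699 ≈ -0.5991

-0.5991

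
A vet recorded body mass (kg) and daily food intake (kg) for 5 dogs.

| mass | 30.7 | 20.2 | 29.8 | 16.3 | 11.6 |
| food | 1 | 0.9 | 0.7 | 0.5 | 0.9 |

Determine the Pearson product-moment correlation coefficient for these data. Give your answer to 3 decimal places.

n = 5, Σx = 108.6, Σy = 4, Σx² = 2638.82, Σy² = 3.36, Σxy = 88.33
nΣxy − ΣxΣy = 441.65 − 434.4 = 7.25
nΣx² − (Σx)² = 13194.1 − 11793.96 = 1400.14; nΣy² − (Σy)² = 16.8 − 16 = 0.8
r = 7.25 / √(1400.14 × 0.8) = 7.25 / 33.4681 ≈ 0.217

0.217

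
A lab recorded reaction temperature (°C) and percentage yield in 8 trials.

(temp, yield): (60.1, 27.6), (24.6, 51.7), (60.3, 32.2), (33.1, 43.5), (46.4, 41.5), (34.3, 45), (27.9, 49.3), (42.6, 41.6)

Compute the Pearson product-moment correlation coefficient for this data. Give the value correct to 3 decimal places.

n = 8, Σx = 329.3, Σy = 332.4, Σx² = 14871.49, Σy² = 14272.04, Σxy = 12928.82
nΣxy − ΣxΣy = 103430.56 − 109459.32 = -6028.76
nΣx² − (Σx)² = 118971.92 − 108438.49 = 10533.43; nΣy² − (Σy)² = 114176.32 − 110489.76 = 3686.56
r = -6028.76 / √(10533.43 × 3686.56) = -6028.76 / 6231.5425 ≈ -0.967

-0.967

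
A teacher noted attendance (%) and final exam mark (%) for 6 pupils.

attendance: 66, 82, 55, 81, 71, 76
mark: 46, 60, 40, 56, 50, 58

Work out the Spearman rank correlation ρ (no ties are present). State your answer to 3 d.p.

0.943

Rank attendance: 2, 6, 1, 5, 3, 4
Rank mark: 2, 6, 1, 4, 3, 5
d = rank(attendance) − rank(mark): 0, 0, 0, 1, 0, -1; Σd² = 2
ρ = 1 − 6Σd² / [n(n²−1)] = 1 − 6×2 / (6×35) = 1 − 12/210 ≈ 0.943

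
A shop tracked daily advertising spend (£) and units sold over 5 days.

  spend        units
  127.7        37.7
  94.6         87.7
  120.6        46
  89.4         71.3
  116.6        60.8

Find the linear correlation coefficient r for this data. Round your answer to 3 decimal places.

n = 5, Σx = 548.9, Σy = 303.5, Σx² = 61388.73, Σy² = 20008.91, Σxy = 32121.81
nΣxy − ΣxΣy = 160609.05 − 166591.15 = -5982.1
nΣx² − (Σx)² = 306943.65 − 301291.21 = 5652.44; nΣy² − (Σy)² = 100044.55 − 92112.25 = 7932.3
r = -5982.1 / √(5652.44 × 7932.3) = -5982.1 / 6696.0324 ≈ -0.893

-0.893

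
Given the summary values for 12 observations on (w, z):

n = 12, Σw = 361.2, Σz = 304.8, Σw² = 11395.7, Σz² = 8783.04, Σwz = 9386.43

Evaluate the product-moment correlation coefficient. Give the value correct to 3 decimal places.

r = (nΣwz − ΣwΣz) / √[(nΣw² − (Σw)²)(nΣz² − (Σz)²)]
Numerator: 12×9386.43 − 361.2×304.8 = 2543.4
Denominator: √[(136748.4 − 130465.44)(105396.48 − 92903.04)] = √[6282.96 × 12493.44] = 8859.7846
r = 2543.4 / 8859.7846 ≈ 0.287

0.287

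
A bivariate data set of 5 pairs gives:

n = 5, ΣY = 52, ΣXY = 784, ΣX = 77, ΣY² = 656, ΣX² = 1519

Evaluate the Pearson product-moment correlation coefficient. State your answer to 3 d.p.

r = (nΣXY − ΣXΣY) / √[(nΣX² − (ΣX)²)(nΣY² − (ΣY)²)]
Numerator: 5×784 − 77×52 = -84
Denominator: √[(7595 − 5929)(3280 − 2704)] = √[1666 × 576] = 979.5999
r = -84 / 979.5999 ≈ -0.086

-0.086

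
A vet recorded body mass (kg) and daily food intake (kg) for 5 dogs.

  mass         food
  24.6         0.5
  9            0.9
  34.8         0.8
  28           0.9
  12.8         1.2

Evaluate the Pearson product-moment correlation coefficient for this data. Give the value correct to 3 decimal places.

-0.475

n = 5, Σx = 109.2, Σy = 4.3, Σx² = 2845.04, Σy² = 3.95, Σxy = 88.8
nΣxy − ΣxΣy = 444 − 469.56 = -25.56
nΣx² − (Σx)² = 14225.2 − 11924.64 = 2300.56; nΣy² − (Σy)² = 19.75 − 18.49 = 1.26
r = -25.56 / √(2300.56 × 1.26) = -25.56 / 53.8396 ≈ -0.475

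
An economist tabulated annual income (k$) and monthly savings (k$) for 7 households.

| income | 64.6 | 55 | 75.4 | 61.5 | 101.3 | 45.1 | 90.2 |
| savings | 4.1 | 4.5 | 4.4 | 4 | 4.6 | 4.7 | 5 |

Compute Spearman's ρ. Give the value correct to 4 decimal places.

0.1786

Rank income: 4, 2, 5, 3, 7, 1, 6
Rank savings: 2, 4, 3, 1, 5, 6, 7
d = rank(income) − rank(savings): 2, -2, 2, 2, 2, -5, -1; Σd² = 46
ρ = 1 − 6Σd² / [n(n²−1)] = 1 − 6×46 / (7×48) = 1 − 276/336 ≈ 0.1786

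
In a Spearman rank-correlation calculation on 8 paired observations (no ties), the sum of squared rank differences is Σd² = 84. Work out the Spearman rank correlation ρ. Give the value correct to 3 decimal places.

ρ = 1 − 6Σd² / [n(n²−1)] = 1 − 6×84 / (8×63)
  = 1 − 504/504 = 1 − 1.0000 ≈ 0.000

0.000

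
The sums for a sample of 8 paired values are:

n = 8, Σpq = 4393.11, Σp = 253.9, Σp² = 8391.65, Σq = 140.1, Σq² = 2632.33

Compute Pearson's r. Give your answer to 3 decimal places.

r = (nΣpq − ΣpΣq) / √[(nΣp² − (Σp)²)(nΣq² − (Σq)²)]
Numerator: 8×4393.11 − 253.9×140.1 = -426.51
Denominator: √[(67133.2 − 64465.21)(21058.64 − 19628.01)] = √[2667.99 × 1430.63] = 1953.6905
r = -426.51 / 1953.6905 ≈ -0.218

-0.218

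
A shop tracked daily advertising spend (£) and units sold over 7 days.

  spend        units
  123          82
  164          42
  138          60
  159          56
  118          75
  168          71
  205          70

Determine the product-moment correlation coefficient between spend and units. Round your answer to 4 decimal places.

-0.3058

n = 7, Σx = 1075, Σy = 456, Σx² = 170523, Σy² = 30790, Σxy = 69286
nΣxy − ΣxΣy = 485002 − 490200 = -5198
nΣx² − (Σx)² = 1193661 − 1155625 = 38036; nΣy² − (Σy)² = 215530 − 207936 = 7594
r = -5198 / √(38036 × 7594) = -5198 / 16995.4519 ≈ -0.3058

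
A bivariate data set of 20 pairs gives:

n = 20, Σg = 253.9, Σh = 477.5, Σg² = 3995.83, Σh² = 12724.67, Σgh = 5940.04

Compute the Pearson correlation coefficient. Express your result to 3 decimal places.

r = (nΣgh − ΣgΣh) / √[(nΣg² − (Σg)²)(nΣh² − (Σh)²)]
Numerator: 20×5940.04 − 253.9×477.5 = -2436.45
Denominator: √[(79916.6 − 64465.21)(254493.4 − 228006.25)] = √[15451.39 × 26487.15] = 20230.2567
r = -2436.45 / 20230.2567 ≈ -0.120

-0.120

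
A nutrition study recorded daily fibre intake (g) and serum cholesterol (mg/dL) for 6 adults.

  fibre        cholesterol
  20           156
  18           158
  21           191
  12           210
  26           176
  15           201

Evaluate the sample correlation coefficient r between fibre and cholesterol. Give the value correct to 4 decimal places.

n = 6, Σx = 112, Σy = 1092, Σx² = 2210, Σy² = 201258, Σxy = 20086
nΣxy − ΣxΣy = 120516 − 122304 = -1788
nΣx² − (Σx)² = 13260 − 12544 = 716; nΣy² − (Σy)² = 1207548 − 1192464 = 15084
r = -1788 / √(716 × 15084) = -1788 / 3286.3573 ≈ -0.5441

-0.5441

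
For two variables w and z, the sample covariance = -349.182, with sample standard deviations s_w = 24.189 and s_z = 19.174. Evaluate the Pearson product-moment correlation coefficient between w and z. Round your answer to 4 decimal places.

r = Cov(w,z) / (s_w · s_z) = -349.182 / (24.189 × 19.174)
  = -349.182 / 463.7999 ≈ -0.7529

-0.7529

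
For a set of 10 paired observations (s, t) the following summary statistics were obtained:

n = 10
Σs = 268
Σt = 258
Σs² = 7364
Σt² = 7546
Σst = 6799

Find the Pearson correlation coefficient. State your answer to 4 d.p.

r = (nΣst − ΣsΣt) / √[(nΣs² − (Σs)²)(nΣt² − (Σt)²)]
Numerator: 10×6799 − 268×258 = -1154
Denominator: √[(73640 − 71824)(75460 − 66564)] = √[1816 × 8896] = 4019.3452
r = -1154 / 4019.3452 ≈ -0.2871

-0.2871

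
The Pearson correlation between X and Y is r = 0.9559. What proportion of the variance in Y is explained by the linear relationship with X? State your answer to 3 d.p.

0.914

r² = (0.9559)² = 0.914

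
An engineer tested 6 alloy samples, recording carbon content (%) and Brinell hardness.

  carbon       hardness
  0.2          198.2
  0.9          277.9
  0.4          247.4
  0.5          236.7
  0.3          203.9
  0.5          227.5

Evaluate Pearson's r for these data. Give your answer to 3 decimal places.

n = 6, Σx = 2.8, Σy = 1391.6, Σx² = 1.6, Σy² = 327076.76, Σxy = 681.98
nΣxy − ΣxΣy = 4091.88 − 3896.48 = 195.4
nΣx² − (Σx)² = 9.6 − 7.84 = 1.76; nΣy² − (Σy)² = 1962460.56 − 1936550.56 = 25910
r = 195.4 / √(1.76 × 25910) = 195.4 / 213.5453 ≈ 0.915

0.915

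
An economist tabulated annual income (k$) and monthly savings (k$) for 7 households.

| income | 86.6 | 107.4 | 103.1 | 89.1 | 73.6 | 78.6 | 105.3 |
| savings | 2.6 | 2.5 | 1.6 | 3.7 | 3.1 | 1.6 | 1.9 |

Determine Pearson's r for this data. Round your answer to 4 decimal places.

n = 7, Σx = 643.7, Σy = 17, Σx² = 60285.75, Σy² = 45.04, Σxy = 1542.28
nΣxy − ΣxΣy = 10795.96 − 10942.9 = -146.94
nΣx² − (Σx)² = 422000.25 − 414349.69 = 7650.56; nΣy² − (Σy)² = 315.28 − 289 = 26.28
r = -146.94 / √(7650.56 × 26.28) = -146.94 / 448.3935 ≈ -0.3277

-0.3277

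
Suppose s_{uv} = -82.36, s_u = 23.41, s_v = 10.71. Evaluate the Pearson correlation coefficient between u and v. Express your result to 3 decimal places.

r = Cov(u,v) / (s_u · s_v) = -82.36 / (23.41 × 10.71)
  = -82.36 / 250.7211 ≈ -0.328

-0.328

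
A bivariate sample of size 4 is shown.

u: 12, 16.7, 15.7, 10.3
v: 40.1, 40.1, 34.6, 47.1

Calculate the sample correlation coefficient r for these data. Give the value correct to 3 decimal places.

n = 4, Σu = 54.7, Σv = 161.9, Σu² = 775.47, Σv² = 6631.59, Σuv = 2179.22
nΣuv − ΣuΣv = 8716.88 − 8855.93 = -139.05
nΣu² − (Σu)² = 3101.88 − 2992.09 = 109.79; nΣv² − (Σv)² = 26526.36 − 26211.61 = 314.75
r = -139.05 / √(109.79 × 314.75) = -139.05 / 185.8935 ≈ -0.748

-0.748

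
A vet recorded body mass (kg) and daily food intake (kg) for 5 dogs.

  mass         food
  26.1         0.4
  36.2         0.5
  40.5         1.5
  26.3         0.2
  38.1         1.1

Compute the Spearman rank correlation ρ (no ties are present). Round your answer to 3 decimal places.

Rank mass: 1, 3, 5, 2, 4
Rank food: 2, 3, 5, 1, 4
d = rank(mass) − rank(food): -1, 0, 0, 1, 0; Σd² = 2
ρ = 1 − 6Σd² / [n(n²−1)] = 1 − 6×2 / (5×24) = 1 − 12/120 ≈ 0.900

0.900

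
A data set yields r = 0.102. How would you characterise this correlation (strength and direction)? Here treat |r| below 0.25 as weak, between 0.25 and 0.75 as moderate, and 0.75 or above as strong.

r = 0.102 > 0 so the relationship is positive.
|r| = 0.102, which falls in the weak range.

weak positive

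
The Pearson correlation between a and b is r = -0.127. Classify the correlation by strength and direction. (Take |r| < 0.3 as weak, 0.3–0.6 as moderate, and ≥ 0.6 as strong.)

weak negative

r = -0.127 < 0 so the relationship is negative.
|r| = 0.127, which falls in the weak range.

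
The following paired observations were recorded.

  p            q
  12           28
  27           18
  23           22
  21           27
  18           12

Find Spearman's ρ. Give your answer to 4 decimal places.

Rank p: 1, 5, 4, 3, 2
Rank q: 5, 2, 3, 4, 1
d = rank(p) − rank(q): -4, 3, 1, -1, 1; Σd² = 28
ρ = 1 − 6Σd² / [n(n²−1)] = 1 − 6×28 / (5×24) = 1 − 168/120 ≈ -0.4000

-0.4000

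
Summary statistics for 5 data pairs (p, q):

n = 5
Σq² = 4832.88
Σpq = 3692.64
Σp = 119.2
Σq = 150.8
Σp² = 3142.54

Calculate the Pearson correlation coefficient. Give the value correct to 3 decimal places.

0.333

r = (nΣpq − ΣpΣq) / √[(nΣp² − (Σp)²)(nΣq² − (Σq)²)]
Numerator: 5×3692.64 − 119.2×150.8 = 487.84
Denominator: √[(15712.7 − 14208.64)(24164.4 − 22740.64)] = √[1504.06 × 1423.76] = 1463.3593
r = 487.84 / 1463.3593 ≈ 0.333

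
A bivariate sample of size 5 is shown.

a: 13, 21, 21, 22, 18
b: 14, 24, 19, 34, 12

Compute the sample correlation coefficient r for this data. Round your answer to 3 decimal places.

0.710

n = 5, Σa = 95, Σb = 103, Σa² = 1859, Σb² = 2433, Σab = 2049
nΣab − ΣaΣb = 10245 − 9785 = 460
nΣa² − (Σa)² = 9295 − 9025 = 270; nΣb² − (Σb)² = 12165 − 10609 = 1556
r = 460 / √(270 × 1556) = 460 / 648.1666 ≈ 0.710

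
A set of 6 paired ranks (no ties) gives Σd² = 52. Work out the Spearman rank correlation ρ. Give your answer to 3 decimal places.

ρ = 1 − 6Σd² / [n(n²−1)] = 1 − 6×52 / (6×35)
  = 1 − 312/210 = 1 − 1.4857 ≈ -0.486

-0.486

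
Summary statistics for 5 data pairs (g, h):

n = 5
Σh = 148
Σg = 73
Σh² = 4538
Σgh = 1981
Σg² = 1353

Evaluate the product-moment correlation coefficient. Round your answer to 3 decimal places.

r = (nΣgh − ΣgΣh) / √[(nΣg² − (Σg)²)(nΣh² − (Σh)²)]
Numerator: 5×1981 − 73×148 = -899
Denominator: √[(6765 − 5329)(22690 − 21904)] = √[1436 × 786] = 1062.4011
r = -899 / 1062.4011 ≈ -0.846

-0.846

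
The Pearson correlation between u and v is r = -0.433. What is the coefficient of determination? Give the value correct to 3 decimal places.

0.187

r² = (-0.433)² = 0.187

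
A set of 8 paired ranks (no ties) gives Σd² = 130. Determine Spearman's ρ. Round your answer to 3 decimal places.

ρ = 1 − 6Σd² / [n(n²−1)] = 1 − 6×130 / (8×63)
  = 1 − 780/504 = 1 − 1.5476 ≈ -0.548

-0.548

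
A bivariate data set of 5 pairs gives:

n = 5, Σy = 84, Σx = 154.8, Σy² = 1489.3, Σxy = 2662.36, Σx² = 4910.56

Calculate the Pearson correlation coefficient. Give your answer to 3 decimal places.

r = (nΣxy − ΣxΣy) / √[(nΣx² − (Σx)²)(nΣy² − (Σy)²)]
Numerator: 5×2662.36 − 154.8×84 = 308.6
Denominator: √[(24552.8 − 23963.04)(7446.5 − 7056)] = √[589.76 × 390.5] = 479.8972
r = 308.6 / 479.8972 ≈ 0.643

0.643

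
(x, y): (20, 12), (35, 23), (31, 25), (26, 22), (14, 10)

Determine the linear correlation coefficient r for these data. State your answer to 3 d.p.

0.923

n = 5, Σx = 126, Σy = 92, Σx² = 3458, Σy² = 1882, Σxy = 2532
nΣxy − ΣxΣy = 12660 − 11592 = 1068
nΣx² − (Σx)² = 17290 − 15876 = 1414; nΣy² − (Σy)² = 9410 − 8464 = 946
r = 1068 / √(1414 × 946) = 1068 / 1156.5656 ≈ 0.923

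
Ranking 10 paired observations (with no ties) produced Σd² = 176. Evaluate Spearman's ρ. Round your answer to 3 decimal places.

ρ = 1 − 6Σd² / [n(n²−1)] = 1 − 6×176 / (10×99)
  = 1 − 1056/990 = 1 − 1.0667 ≈ -0.067

-0.067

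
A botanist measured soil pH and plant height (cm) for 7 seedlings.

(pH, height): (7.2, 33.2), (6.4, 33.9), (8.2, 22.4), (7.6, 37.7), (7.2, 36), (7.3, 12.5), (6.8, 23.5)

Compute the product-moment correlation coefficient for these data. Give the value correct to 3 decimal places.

-0.200

n = 7, Σx = 50.7, Σy = 199.2, Σx² = 369.17, Σy² = 6179, Σxy = 1436.45
nΣxy − ΣxΣy = 10055.15 − 10099.44 = -44.29
nΣx² − (Σx)² = 2584.19 − 2570.49 = 13.7; nΣy² − (Σy)² = 43253 − 39680.64 = 3572.36
r = -44.29 / √(13.7 × 3572.36) = -44.29 / 221.2269 ≈ -0.200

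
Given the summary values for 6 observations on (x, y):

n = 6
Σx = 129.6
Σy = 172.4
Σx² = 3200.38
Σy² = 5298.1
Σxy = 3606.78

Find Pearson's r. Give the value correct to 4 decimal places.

r = (nΣxy − ΣxΣy) / √[(nΣx² − (Σx)²)(nΣy² − (Σy)²)]
Numerator: 6×3606.78 − 129.6×172.4 = -702.36
Denominator: √[(19202.28 − 16796.16)(31788.6 − 29721.76)] = √[2406.12 × 2066.84] = 2230.0370
r = -702.36 / 2230.0370 ≈ -0.3150

-0.3150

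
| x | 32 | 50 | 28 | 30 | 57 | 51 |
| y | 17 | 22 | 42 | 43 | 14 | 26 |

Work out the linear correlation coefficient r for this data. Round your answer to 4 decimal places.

-0.6884

n = 6, Σx = 248, Σy = 164, Σx² = 11058, Σy² = 5258, Σxy = 6234
nΣxy − ΣxΣy = 37404 − 40672 = -3268
nΣx² − (Σx)² = 66348 − 61504 = 4844; nΣy² − (Σy)² = 31548 − 26896 = 4652
r = -3268 / √(4844 × 4652) = -3268 / 4747.0294 ≈ -0.6884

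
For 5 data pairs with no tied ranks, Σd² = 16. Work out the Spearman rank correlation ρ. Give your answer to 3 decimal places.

ρ = 1 − 6Σd² / [n(n²−1)] = 1 − 6×16 / (5×24)
  = 1 − 96/120 = 1 − 0.8000 ≈ 0.200

0.200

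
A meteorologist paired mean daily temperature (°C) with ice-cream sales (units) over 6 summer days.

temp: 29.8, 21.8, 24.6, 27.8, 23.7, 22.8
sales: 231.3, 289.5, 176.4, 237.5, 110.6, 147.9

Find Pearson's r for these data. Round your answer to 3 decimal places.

n = 6, Σx = 150.5, Σy = 1193.2, Σx² = 3822.81, Σy² = 258939.92, Σxy = 30139.12
nΣxy − ΣxΣy = 180834.72 − 179576.6 = 1258.12
nΣx² − (Σx)² = 22936.86 − 22650.25 = 286.61; nΣy² − (Σy)² = 1553639.52 − 1423726.24 = 129913.28
r = 1258.12 / √(286.61 × 129913.28) = 1258.12 / 6102.0034 ≈ 0.206

0.206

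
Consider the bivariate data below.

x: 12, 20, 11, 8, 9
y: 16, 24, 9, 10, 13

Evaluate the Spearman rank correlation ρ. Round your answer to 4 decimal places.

0.7000

Rank x: 4, 5, 3, 1, 2
Rank y: 4, 5, 1, 2, 3
d = rank(x) − rank(y): 0, 0, 2, -1, -1; Σd² = 6
ρ = 1 − 6Σd² / [n(n²−1)] = 1 − 6×6 / (5×24) = 1 − 36/120 ≈ 0.7000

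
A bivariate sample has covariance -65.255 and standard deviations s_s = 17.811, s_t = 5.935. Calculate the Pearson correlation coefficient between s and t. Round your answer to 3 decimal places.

r = Cov(s,t) / (s_s · s_t) = -65.255 / (17.811 × 5.935)
  = -65.255 / 105.7083 ≈ -0.617

-0.617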